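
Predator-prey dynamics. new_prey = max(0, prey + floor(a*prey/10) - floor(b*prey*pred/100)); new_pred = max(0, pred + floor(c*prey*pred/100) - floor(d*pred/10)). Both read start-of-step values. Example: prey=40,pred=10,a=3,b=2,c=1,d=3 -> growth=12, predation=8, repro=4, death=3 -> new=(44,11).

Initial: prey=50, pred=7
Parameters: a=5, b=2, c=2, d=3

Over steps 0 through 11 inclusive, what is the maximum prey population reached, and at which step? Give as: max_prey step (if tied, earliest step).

Step 1: prey: 50+25-7=68; pred: 7+7-2=12
Step 2: prey: 68+34-16=86; pred: 12+16-3=25
Step 3: prey: 86+43-43=86; pred: 25+43-7=61
Step 4: prey: 86+43-104=25; pred: 61+104-18=147
Step 5: prey: 25+12-73=0; pred: 147+73-44=176
Step 6: prey: 0+0-0=0; pred: 176+0-52=124
Step 7: prey: 0+0-0=0; pred: 124+0-37=87
Step 8: prey: 0+0-0=0; pred: 87+0-26=61
Step 9: prey: 0+0-0=0; pred: 61+0-18=43
Step 10: prey: 0+0-0=0; pred: 43+0-12=31
Step 11: prey: 0+0-0=0; pred: 31+0-9=22
Max prey = 86 at step 2

Answer: 86 2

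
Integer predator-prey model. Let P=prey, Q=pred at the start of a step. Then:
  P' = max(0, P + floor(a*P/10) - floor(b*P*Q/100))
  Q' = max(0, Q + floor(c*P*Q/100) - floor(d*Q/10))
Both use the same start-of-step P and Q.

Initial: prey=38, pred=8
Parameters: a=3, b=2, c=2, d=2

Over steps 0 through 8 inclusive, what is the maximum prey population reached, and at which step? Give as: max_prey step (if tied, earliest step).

Step 1: prey: 38+11-6=43; pred: 8+6-1=13
Step 2: prey: 43+12-11=44; pred: 13+11-2=22
Step 3: prey: 44+13-19=38; pred: 22+19-4=37
Step 4: prey: 38+11-28=21; pred: 37+28-7=58
Step 5: prey: 21+6-24=3; pred: 58+24-11=71
Step 6: prey: 3+0-4=0; pred: 71+4-14=61
Step 7: prey: 0+0-0=0; pred: 61+0-12=49
Step 8: prey: 0+0-0=0; pred: 49+0-9=40
Max prey = 44 at step 2

Answer: 44 2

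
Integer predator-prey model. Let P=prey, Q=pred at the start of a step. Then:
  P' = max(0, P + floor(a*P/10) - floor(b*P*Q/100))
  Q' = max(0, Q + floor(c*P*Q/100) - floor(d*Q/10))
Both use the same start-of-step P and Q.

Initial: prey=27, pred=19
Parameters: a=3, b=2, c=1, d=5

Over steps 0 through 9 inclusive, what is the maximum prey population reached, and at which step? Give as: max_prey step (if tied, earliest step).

Answer: 88 9

Derivation:
Step 1: prey: 27+8-10=25; pred: 19+5-9=15
Step 2: prey: 25+7-7=25; pred: 15+3-7=11
Step 3: prey: 25+7-5=27; pred: 11+2-5=8
Step 4: prey: 27+8-4=31; pred: 8+2-4=6
Step 5: prey: 31+9-3=37; pred: 6+1-3=4
Step 6: prey: 37+11-2=46; pred: 4+1-2=3
Step 7: prey: 46+13-2=57; pred: 3+1-1=3
Step 8: prey: 57+17-3=71; pred: 3+1-1=3
Step 9: prey: 71+21-4=88; pred: 3+2-1=4
Max prey = 88 at step 9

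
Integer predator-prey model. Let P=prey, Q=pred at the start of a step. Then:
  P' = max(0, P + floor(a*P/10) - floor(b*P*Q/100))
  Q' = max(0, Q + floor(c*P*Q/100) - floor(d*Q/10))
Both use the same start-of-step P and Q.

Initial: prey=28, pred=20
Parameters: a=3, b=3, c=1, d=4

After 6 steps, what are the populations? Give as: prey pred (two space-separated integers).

Step 1: prey: 28+8-16=20; pred: 20+5-8=17
Step 2: prey: 20+6-10=16; pred: 17+3-6=14
Step 3: prey: 16+4-6=14; pred: 14+2-5=11
Step 4: prey: 14+4-4=14; pred: 11+1-4=8
Step 5: prey: 14+4-3=15; pred: 8+1-3=6
Step 6: prey: 15+4-2=17; pred: 6+0-2=4

Answer: 17 4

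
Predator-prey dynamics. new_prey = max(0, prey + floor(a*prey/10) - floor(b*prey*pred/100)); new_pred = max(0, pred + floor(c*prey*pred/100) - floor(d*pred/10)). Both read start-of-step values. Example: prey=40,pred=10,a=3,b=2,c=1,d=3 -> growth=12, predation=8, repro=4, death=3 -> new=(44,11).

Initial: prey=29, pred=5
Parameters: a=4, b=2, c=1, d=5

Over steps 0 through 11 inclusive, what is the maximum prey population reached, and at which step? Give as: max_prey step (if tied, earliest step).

Step 1: prey: 29+11-2=38; pred: 5+1-2=4
Step 2: prey: 38+15-3=50; pred: 4+1-2=3
Step 3: prey: 50+20-3=67; pred: 3+1-1=3
Step 4: prey: 67+26-4=89; pred: 3+2-1=4
Step 5: prey: 89+35-7=117; pred: 4+3-2=5
Step 6: prey: 117+46-11=152; pred: 5+5-2=8
Step 7: prey: 152+60-24=188; pred: 8+12-4=16
Step 8: prey: 188+75-60=203; pred: 16+30-8=38
Step 9: prey: 203+81-154=130; pred: 38+77-19=96
Step 10: prey: 130+52-249=0; pred: 96+124-48=172
Step 11: prey: 0+0-0=0; pred: 172+0-86=86
Max prey = 203 at step 8

Answer: 203 8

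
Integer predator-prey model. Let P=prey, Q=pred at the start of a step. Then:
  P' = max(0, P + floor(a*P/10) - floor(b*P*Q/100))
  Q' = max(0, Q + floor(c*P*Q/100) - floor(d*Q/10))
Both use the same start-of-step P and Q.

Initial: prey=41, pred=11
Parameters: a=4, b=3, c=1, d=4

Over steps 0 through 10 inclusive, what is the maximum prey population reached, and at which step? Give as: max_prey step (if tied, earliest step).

Answer: 52 4

Derivation:
Step 1: prey: 41+16-13=44; pred: 11+4-4=11
Step 2: prey: 44+17-14=47; pred: 11+4-4=11
Step 3: prey: 47+18-15=50; pred: 11+5-4=12
Step 4: prey: 50+20-18=52; pred: 12+6-4=14
Step 5: prey: 52+20-21=51; pred: 14+7-5=16
Step 6: prey: 51+20-24=47; pred: 16+8-6=18
Step 7: prey: 47+18-25=40; pred: 18+8-7=19
Step 8: prey: 40+16-22=34; pred: 19+7-7=19
Step 9: prey: 34+13-19=28; pred: 19+6-7=18
Step 10: prey: 28+11-15=24; pred: 18+5-7=16
Max prey = 52 at step 4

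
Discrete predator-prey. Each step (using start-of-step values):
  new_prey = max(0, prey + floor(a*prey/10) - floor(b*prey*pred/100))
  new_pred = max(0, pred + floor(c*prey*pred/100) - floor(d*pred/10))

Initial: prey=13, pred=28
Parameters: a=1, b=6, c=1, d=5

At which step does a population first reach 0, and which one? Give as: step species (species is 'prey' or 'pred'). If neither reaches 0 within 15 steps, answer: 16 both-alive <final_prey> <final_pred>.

Step 1: prey: 13+1-21=0; pred: 28+3-14=17
First extinction: prey at step 1

Answer: 1 prey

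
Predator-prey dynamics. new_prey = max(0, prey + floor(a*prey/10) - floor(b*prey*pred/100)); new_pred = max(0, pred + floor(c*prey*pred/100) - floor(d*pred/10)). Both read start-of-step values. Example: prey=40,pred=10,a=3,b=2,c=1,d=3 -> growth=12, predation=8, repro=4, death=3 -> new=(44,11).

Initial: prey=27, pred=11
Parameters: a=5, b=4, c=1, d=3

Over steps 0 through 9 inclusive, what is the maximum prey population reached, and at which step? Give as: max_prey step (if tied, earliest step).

Answer: 50 6

Derivation:
Step 1: prey: 27+13-11=29; pred: 11+2-3=10
Step 2: prey: 29+14-11=32; pred: 10+2-3=9
Step 3: prey: 32+16-11=37; pred: 9+2-2=9
Step 4: prey: 37+18-13=42; pred: 9+3-2=10
Step 5: prey: 42+21-16=47; pred: 10+4-3=11
Step 6: prey: 47+23-20=50; pred: 11+5-3=13
Step 7: prey: 50+25-26=49; pred: 13+6-3=16
Step 8: prey: 49+24-31=42; pred: 16+7-4=19
Step 9: prey: 42+21-31=32; pred: 19+7-5=21
Max prey = 50 at step 6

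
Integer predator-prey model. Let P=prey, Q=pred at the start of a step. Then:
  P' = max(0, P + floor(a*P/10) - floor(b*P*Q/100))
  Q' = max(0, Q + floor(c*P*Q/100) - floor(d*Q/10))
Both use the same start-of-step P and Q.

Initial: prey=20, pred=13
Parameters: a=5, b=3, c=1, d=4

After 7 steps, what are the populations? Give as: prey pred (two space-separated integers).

Step 1: prey: 20+10-7=23; pred: 13+2-5=10
Step 2: prey: 23+11-6=28; pred: 10+2-4=8
Step 3: prey: 28+14-6=36; pred: 8+2-3=7
Step 4: prey: 36+18-7=47; pred: 7+2-2=7
Step 5: prey: 47+23-9=61; pred: 7+3-2=8
Step 6: prey: 61+30-14=77; pred: 8+4-3=9
Step 7: prey: 77+38-20=95; pred: 9+6-3=12

Answer: 95 12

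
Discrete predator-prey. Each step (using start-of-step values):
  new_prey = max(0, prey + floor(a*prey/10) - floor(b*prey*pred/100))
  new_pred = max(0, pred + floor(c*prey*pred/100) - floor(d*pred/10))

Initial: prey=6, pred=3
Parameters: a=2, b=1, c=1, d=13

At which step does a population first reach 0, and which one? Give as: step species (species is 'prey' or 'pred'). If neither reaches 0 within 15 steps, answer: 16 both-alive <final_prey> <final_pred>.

Step 1: prey: 6+1-0=7; pred: 3+0-3=0
First extinction: pred at step 1

Answer: 1 pred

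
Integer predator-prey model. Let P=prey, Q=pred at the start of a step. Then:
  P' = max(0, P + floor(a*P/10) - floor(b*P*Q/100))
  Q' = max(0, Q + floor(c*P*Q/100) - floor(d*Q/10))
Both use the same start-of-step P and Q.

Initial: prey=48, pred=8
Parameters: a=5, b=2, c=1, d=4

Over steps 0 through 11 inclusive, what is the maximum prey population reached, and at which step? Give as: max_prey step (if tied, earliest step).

Answer: 141 5

Derivation:
Step 1: prey: 48+24-7=65; pred: 8+3-3=8
Step 2: prey: 65+32-10=87; pred: 8+5-3=10
Step 3: prey: 87+43-17=113; pred: 10+8-4=14
Step 4: prey: 113+56-31=138; pred: 14+15-5=24
Step 5: prey: 138+69-66=141; pred: 24+33-9=48
Step 6: prey: 141+70-135=76; pred: 48+67-19=96
Step 7: prey: 76+38-145=0; pred: 96+72-38=130
Step 8: prey: 0+0-0=0; pred: 130+0-52=78
Step 9: prey: 0+0-0=0; pred: 78+0-31=47
Step 10: prey: 0+0-0=0; pred: 47+0-18=29
Step 11: prey: 0+0-0=0; pred: 29+0-11=18
Max prey = 141 at step 5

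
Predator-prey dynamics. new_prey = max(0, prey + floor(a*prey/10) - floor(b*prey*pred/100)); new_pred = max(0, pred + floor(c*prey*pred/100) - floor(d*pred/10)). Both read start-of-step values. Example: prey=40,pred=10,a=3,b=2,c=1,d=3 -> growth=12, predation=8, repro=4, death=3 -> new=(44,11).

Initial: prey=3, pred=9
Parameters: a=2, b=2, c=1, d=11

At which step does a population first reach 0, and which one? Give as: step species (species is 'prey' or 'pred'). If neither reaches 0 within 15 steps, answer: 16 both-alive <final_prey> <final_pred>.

Answer: 1 pred

Derivation:
Step 1: prey: 3+0-0=3; pred: 9+0-9=0
First extinction: pred at step 1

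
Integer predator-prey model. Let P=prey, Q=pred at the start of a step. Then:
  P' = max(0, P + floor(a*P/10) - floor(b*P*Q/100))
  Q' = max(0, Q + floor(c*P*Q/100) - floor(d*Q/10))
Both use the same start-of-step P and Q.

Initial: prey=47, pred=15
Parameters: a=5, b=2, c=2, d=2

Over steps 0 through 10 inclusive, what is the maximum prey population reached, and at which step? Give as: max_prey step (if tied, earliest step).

Answer: 56 1

Derivation:
Step 1: prey: 47+23-14=56; pred: 15+14-3=26
Step 2: prey: 56+28-29=55; pred: 26+29-5=50
Step 3: prey: 55+27-55=27; pred: 50+55-10=95
Step 4: prey: 27+13-51=0; pred: 95+51-19=127
Step 5: prey: 0+0-0=0; pred: 127+0-25=102
Step 6: prey: 0+0-0=0; pred: 102+0-20=82
Step 7: prey: 0+0-0=0; pred: 82+0-16=66
Step 8: prey: 0+0-0=0; pred: 66+0-13=53
Step 9: prey: 0+0-0=0; pred: 53+0-10=43
Step 10: prey: 0+0-0=0; pred: 43+0-8=35
Max prey = 56 at step 1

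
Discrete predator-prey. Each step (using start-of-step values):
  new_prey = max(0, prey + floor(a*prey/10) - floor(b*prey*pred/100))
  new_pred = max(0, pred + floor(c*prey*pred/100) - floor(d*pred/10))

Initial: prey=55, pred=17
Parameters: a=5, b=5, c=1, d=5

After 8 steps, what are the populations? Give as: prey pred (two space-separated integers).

Answer: 46 1

Derivation:
Step 1: prey: 55+27-46=36; pred: 17+9-8=18
Step 2: prey: 36+18-32=22; pred: 18+6-9=15
Step 3: prey: 22+11-16=17; pred: 15+3-7=11
Step 4: prey: 17+8-9=16; pred: 11+1-5=7
Step 5: prey: 16+8-5=19; pred: 7+1-3=5
Step 6: prey: 19+9-4=24; pred: 5+0-2=3
Step 7: prey: 24+12-3=33; pred: 3+0-1=2
Step 8: prey: 33+16-3=46; pred: 2+0-1=1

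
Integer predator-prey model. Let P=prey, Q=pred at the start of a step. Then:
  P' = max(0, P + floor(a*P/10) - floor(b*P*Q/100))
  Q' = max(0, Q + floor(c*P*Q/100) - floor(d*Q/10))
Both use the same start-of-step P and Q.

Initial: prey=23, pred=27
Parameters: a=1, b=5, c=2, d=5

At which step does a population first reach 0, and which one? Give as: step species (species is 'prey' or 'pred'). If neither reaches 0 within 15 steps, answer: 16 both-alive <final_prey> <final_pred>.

Step 1: prey: 23+2-31=0; pred: 27+12-13=26
First extinction: prey at step 1

Answer: 1 prey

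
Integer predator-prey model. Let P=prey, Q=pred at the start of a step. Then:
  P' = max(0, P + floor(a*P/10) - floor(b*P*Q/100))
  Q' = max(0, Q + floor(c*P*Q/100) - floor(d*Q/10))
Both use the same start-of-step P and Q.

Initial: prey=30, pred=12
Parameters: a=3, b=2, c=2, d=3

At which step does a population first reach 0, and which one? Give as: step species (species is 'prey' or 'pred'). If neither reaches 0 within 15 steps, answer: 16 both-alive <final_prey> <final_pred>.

Step 1: prey: 30+9-7=32; pred: 12+7-3=16
Step 2: prey: 32+9-10=31; pred: 16+10-4=22
Step 3: prey: 31+9-13=27; pred: 22+13-6=29
Step 4: prey: 27+8-15=20; pred: 29+15-8=36
Step 5: prey: 20+6-14=12; pred: 36+14-10=40
Step 6: prey: 12+3-9=6; pred: 40+9-12=37
Step 7: prey: 6+1-4=3; pred: 37+4-11=30
Step 8: prey: 3+0-1=2; pred: 30+1-9=22
Step 9: prey: 2+0-0=2; pred: 22+0-6=16
Step 10: prey: 2+0-0=2; pred: 16+0-4=12
Step 11: prey: 2+0-0=2; pred: 12+0-3=9
Step 12: prey: 2+0-0=2; pred: 9+0-2=7
Step 13: prey: 2+0-0=2; pred: 7+0-2=5
Step 14: prey: 2+0-0=2; pred: 5+0-1=4
Step 15: prey: 2+0-0=2; pred: 4+0-1=3
No extinction within 15 steps

Answer: 16 both-alive 2 3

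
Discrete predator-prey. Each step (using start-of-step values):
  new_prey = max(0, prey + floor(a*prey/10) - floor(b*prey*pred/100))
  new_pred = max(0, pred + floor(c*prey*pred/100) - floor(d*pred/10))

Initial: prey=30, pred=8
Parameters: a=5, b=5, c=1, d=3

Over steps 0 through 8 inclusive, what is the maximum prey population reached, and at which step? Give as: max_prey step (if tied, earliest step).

Step 1: prey: 30+15-12=33; pred: 8+2-2=8
Step 2: prey: 33+16-13=36; pred: 8+2-2=8
Step 3: prey: 36+18-14=40; pred: 8+2-2=8
Step 4: prey: 40+20-16=44; pred: 8+3-2=9
Step 5: prey: 44+22-19=47; pred: 9+3-2=10
Step 6: prey: 47+23-23=47; pred: 10+4-3=11
Step 7: prey: 47+23-25=45; pred: 11+5-3=13
Step 8: prey: 45+22-29=38; pred: 13+5-3=15
Max prey = 47 at step 5

Answer: 47 5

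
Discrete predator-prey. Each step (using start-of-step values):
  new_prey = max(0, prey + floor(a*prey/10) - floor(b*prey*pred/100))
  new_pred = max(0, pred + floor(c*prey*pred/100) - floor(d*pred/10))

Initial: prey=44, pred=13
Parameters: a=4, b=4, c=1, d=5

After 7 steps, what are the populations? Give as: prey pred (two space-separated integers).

Step 1: prey: 44+17-22=39; pred: 13+5-6=12
Step 2: prey: 39+15-18=36; pred: 12+4-6=10
Step 3: prey: 36+14-14=36; pred: 10+3-5=8
Step 4: prey: 36+14-11=39; pred: 8+2-4=6
Step 5: prey: 39+15-9=45; pred: 6+2-3=5
Step 6: prey: 45+18-9=54; pred: 5+2-2=5
Step 7: prey: 54+21-10=65; pred: 5+2-2=5

Answer: 65 5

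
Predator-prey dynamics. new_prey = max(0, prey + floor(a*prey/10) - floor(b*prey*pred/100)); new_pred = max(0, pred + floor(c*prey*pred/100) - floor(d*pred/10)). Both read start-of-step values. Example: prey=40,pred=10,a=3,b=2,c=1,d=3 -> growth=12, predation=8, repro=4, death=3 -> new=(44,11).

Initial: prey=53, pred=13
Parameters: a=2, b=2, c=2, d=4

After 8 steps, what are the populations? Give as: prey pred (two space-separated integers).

Answer: 1 9

Derivation:
Step 1: prey: 53+10-13=50; pred: 13+13-5=21
Step 2: prey: 50+10-21=39; pred: 21+21-8=34
Step 3: prey: 39+7-26=20; pred: 34+26-13=47
Step 4: prey: 20+4-18=6; pred: 47+18-18=47
Step 5: prey: 6+1-5=2; pred: 47+5-18=34
Step 6: prey: 2+0-1=1; pred: 34+1-13=22
Step 7: prey: 1+0-0=1; pred: 22+0-8=14
Step 8: prey: 1+0-0=1; pred: 14+0-5=9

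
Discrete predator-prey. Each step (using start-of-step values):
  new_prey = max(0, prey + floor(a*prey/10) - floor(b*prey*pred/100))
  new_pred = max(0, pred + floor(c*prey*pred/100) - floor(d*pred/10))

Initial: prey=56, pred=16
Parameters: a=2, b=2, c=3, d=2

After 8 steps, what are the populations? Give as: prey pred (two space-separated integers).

Answer: 0 44

Derivation:
Step 1: prey: 56+11-17=50; pred: 16+26-3=39
Step 2: prey: 50+10-39=21; pred: 39+58-7=90
Step 3: prey: 21+4-37=0; pred: 90+56-18=128
Step 4: prey: 0+0-0=0; pred: 128+0-25=103
Step 5: prey: 0+0-0=0; pred: 103+0-20=83
Step 6: prey: 0+0-0=0; pred: 83+0-16=67
Step 7: prey: 0+0-0=0; pred: 67+0-13=54
Step 8: prey: 0+0-0=0; pred: 54+0-10=44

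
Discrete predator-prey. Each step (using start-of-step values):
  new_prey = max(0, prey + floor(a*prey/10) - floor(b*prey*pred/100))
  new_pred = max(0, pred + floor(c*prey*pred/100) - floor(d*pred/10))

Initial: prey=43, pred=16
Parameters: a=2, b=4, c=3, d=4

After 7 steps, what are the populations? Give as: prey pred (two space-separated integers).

Step 1: prey: 43+8-27=24; pred: 16+20-6=30
Step 2: prey: 24+4-28=0; pred: 30+21-12=39
Step 3: prey: 0+0-0=0; pred: 39+0-15=24
Step 4: prey: 0+0-0=0; pred: 24+0-9=15
Step 5: prey: 0+0-0=0; pred: 15+0-6=9
Step 6: prey: 0+0-0=0; pred: 9+0-3=6
Step 7: prey: 0+0-0=0; pred: 6+0-2=4

Answer: 0 4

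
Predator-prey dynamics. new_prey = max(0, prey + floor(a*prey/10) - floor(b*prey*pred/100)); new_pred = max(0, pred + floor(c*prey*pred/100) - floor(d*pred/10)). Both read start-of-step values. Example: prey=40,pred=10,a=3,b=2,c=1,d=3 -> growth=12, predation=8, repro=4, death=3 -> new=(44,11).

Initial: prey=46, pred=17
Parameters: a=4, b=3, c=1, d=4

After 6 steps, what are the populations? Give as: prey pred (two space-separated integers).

Answer: 26 12

Derivation:
Step 1: prey: 46+18-23=41; pred: 17+7-6=18
Step 2: prey: 41+16-22=35; pred: 18+7-7=18
Step 3: prey: 35+14-18=31; pred: 18+6-7=17
Step 4: prey: 31+12-15=28; pred: 17+5-6=16
Step 5: prey: 28+11-13=26; pred: 16+4-6=14
Step 6: prey: 26+10-10=26; pred: 14+3-5=12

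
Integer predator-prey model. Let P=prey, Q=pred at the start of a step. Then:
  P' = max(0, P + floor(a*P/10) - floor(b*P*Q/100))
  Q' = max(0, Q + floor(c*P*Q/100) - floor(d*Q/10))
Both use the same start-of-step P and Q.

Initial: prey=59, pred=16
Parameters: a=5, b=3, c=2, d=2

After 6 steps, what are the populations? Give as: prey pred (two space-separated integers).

Answer: 0 48

Derivation:
Step 1: prey: 59+29-28=60; pred: 16+18-3=31
Step 2: prey: 60+30-55=35; pred: 31+37-6=62
Step 3: prey: 35+17-65=0; pred: 62+43-12=93
Step 4: prey: 0+0-0=0; pred: 93+0-18=75
Step 5: prey: 0+0-0=0; pred: 75+0-15=60
Step 6: prey: 0+0-0=0; pred: 60+0-12=48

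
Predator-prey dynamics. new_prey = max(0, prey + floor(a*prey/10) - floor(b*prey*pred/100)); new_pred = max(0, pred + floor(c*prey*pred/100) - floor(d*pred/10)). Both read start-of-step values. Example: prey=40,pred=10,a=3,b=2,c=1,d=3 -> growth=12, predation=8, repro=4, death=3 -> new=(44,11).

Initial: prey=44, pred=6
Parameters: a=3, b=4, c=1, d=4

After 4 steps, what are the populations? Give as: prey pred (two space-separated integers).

Answer: 54 8

Derivation:
Step 1: prey: 44+13-10=47; pred: 6+2-2=6
Step 2: prey: 47+14-11=50; pred: 6+2-2=6
Step 3: prey: 50+15-12=53; pred: 6+3-2=7
Step 4: prey: 53+15-14=54; pred: 7+3-2=8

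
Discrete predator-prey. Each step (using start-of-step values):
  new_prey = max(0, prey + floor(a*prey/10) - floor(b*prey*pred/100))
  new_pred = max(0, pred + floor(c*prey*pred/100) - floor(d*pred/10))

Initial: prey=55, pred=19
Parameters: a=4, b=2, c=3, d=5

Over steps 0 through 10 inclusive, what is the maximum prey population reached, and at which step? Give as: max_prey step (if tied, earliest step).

Answer: 57 1

Derivation:
Step 1: prey: 55+22-20=57; pred: 19+31-9=41
Step 2: prey: 57+22-46=33; pred: 41+70-20=91
Step 3: prey: 33+13-60=0; pred: 91+90-45=136
Step 4: prey: 0+0-0=0; pred: 136+0-68=68
Step 5: prey: 0+0-0=0; pred: 68+0-34=34
Step 6: prey: 0+0-0=0; pred: 34+0-17=17
Step 7: prey: 0+0-0=0; pred: 17+0-8=9
Step 8: prey: 0+0-0=0; pred: 9+0-4=5
Step 9: prey: 0+0-0=0; pred: 5+0-2=3
Step 10: prey: 0+0-0=0; pred: 3+0-1=2
Max prey = 57 at step 1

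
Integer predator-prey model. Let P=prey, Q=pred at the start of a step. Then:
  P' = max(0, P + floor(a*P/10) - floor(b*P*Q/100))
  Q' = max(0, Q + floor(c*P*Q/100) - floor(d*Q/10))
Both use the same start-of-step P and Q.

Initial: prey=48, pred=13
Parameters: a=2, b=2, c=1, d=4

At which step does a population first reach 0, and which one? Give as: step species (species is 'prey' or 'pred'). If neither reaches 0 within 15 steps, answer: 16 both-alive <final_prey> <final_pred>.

Answer: 16 both-alive 46 4

Derivation:
Step 1: prey: 48+9-12=45; pred: 13+6-5=14
Step 2: prey: 45+9-12=42; pred: 14+6-5=15
Step 3: prey: 42+8-12=38; pred: 15+6-6=15
Step 4: prey: 38+7-11=34; pred: 15+5-6=14
Step 5: prey: 34+6-9=31; pred: 14+4-5=13
Step 6: prey: 31+6-8=29; pred: 13+4-5=12
Step 7: prey: 29+5-6=28; pred: 12+3-4=11
Step 8: prey: 28+5-6=27; pred: 11+3-4=10
Step 9: prey: 27+5-5=27; pred: 10+2-4=8
Step 10: prey: 27+5-4=28; pred: 8+2-3=7
Step 11: prey: 28+5-3=30; pred: 7+1-2=6
Step 12: prey: 30+6-3=33; pred: 6+1-2=5
Step 13: prey: 33+6-3=36; pred: 5+1-2=4
Step 14: prey: 36+7-2=41; pred: 4+1-1=4
Step 15: prey: 41+8-3=46; pred: 4+1-1=4
No extinction within 15 steps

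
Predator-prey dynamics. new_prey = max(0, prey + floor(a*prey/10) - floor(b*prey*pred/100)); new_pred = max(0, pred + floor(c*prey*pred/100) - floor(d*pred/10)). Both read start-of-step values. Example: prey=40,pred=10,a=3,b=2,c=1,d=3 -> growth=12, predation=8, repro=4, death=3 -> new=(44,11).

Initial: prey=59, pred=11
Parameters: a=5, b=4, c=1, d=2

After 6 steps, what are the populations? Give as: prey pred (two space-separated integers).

Step 1: prey: 59+29-25=63; pred: 11+6-2=15
Step 2: prey: 63+31-37=57; pred: 15+9-3=21
Step 3: prey: 57+28-47=38; pred: 21+11-4=28
Step 4: prey: 38+19-42=15; pred: 28+10-5=33
Step 5: prey: 15+7-19=3; pred: 33+4-6=31
Step 6: prey: 3+1-3=1; pred: 31+0-6=25

Answer: 1 25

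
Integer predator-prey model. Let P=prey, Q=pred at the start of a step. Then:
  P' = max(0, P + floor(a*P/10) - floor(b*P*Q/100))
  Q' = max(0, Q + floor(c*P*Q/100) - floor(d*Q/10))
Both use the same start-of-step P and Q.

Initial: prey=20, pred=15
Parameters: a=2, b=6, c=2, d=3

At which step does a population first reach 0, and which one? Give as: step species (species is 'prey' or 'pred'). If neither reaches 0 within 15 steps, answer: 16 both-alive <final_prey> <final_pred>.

Answer: 16 both-alive 1 3

Derivation:
Step 1: prey: 20+4-18=6; pred: 15+6-4=17
Step 2: prey: 6+1-6=1; pred: 17+2-5=14
Step 3: prey: 1+0-0=1; pred: 14+0-4=10
Step 4: prey: 1+0-0=1; pred: 10+0-3=7
Step 5: prey: 1+0-0=1; pred: 7+0-2=5
Step 6: prey: 1+0-0=1; pred: 5+0-1=4
Step 7: prey: 1+0-0=1; pred: 4+0-1=3
Step 8: prey: 1+0-0=1; pred: 3+0-0=3
Steps 9-15: state stable at prey=1, pred=3 (no change)
No extinction within 15 steps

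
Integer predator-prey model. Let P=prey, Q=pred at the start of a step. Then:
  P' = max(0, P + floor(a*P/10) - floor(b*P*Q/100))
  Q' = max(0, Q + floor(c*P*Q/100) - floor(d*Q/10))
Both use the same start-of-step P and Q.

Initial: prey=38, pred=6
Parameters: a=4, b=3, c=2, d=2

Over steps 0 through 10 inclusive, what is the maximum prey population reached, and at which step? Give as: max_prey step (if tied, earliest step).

Step 1: prey: 38+15-6=47; pred: 6+4-1=9
Step 2: prey: 47+18-12=53; pred: 9+8-1=16
Step 3: prey: 53+21-25=49; pred: 16+16-3=29
Step 4: prey: 49+19-42=26; pred: 29+28-5=52
Step 5: prey: 26+10-40=0; pred: 52+27-10=69
Step 6: prey: 0+0-0=0; pred: 69+0-13=56
Step 7: prey: 0+0-0=0; pred: 56+0-11=45
Step 8: prey: 0+0-0=0; pred: 45+0-9=36
Step 9: prey: 0+0-0=0; pred: 36+0-7=29
Step 10: prey: 0+0-0=0; pred: 29+0-5=24
Max prey = 53 at step 2

Answer: 53 2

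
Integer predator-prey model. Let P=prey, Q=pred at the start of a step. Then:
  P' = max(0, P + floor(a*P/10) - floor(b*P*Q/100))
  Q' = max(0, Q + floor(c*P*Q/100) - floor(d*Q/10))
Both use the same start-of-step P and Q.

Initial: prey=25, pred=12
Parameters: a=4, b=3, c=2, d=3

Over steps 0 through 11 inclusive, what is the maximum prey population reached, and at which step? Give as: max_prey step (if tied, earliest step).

Answer: 26 1

Derivation:
Step 1: prey: 25+10-9=26; pred: 12+6-3=15
Step 2: prey: 26+10-11=25; pred: 15+7-4=18
Step 3: prey: 25+10-13=22; pred: 18+9-5=22
Step 4: prey: 22+8-14=16; pred: 22+9-6=25
Step 5: prey: 16+6-12=10; pred: 25+8-7=26
Step 6: prey: 10+4-7=7; pred: 26+5-7=24
Step 7: prey: 7+2-5=4; pred: 24+3-7=20
Step 8: prey: 4+1-2=3; pred: 20+1-6=15
Step 9: prey: 3+1-1=3; pred: 15+0-4=11
Step 10: prey: 3+1-0=4; pred: 11+0-3=8
Step 11: prey: 4+1-0=5; pred: 8+0-2=6
Max prey = 26 at step 1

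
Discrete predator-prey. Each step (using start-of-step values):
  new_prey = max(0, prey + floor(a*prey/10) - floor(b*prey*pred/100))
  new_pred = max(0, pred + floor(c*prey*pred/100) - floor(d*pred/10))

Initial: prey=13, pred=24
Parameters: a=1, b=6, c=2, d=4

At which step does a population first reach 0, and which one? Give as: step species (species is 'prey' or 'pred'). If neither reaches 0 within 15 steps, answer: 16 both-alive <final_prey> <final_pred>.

Answer: 1 prey

Derivation:
Step 1: prey: 13+1-18=0; pred: 24+6-9=21
First extinction: prey at step 1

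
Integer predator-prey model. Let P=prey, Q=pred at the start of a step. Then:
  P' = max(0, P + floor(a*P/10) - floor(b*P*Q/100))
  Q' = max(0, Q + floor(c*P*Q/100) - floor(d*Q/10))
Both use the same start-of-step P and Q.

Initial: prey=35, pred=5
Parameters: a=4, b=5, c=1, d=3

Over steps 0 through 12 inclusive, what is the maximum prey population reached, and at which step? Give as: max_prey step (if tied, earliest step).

Step 1: prey: 35+14-8=41; pred: 5+1-1=5
Step 2: prey: 41+16-10=47; pred: 5+2-1=6
Step 3: prey: 47+18-14=51; pred: 6+2-1=7
Step 4: prey: 51+20-17=54; pred: 7+3-2=8
Step 5: prey: 54+21-21=54; pred: 8+4-2=10
Step 6: prey: 54+21-27=48; pred: 10+5-3=12
Step 7: prey: 48+19-28=39; pred: 12+5-3=14
Step 8: prey: 39+15-27=27; pred: 14+5-4=15
Step 9: prey: 27+10-20=17; pred: 15+4-4=15
Step 10: prey: 17+6-12=11; pred: 15+2-4=13
Step 11: prey: 11+4-7=8; pred: 13+1-3=11
Step 12: prey: 8+3-4=7; pred: 11+0-3=8
Max prey = 54 at step 4

Answer: 54 4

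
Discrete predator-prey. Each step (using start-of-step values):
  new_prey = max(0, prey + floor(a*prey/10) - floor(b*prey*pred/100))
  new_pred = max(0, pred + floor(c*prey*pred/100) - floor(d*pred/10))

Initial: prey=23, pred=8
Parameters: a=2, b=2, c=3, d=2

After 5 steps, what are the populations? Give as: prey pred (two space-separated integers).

Answer: 6 43

Derivation:
Step 1: prey: 23+4-3=24; pred: 8+5-1=12
Step 2: prey: 24+4-5=23; pred: 12+8-2=18
Step 3: prey: 23+4-8=19; pred: 18+12-3=27
Step 4: prey: 19+3-10=12; pred: 27+15-5=37
Step 5: prey: 12+2-8=6; pred: 37+13-7=43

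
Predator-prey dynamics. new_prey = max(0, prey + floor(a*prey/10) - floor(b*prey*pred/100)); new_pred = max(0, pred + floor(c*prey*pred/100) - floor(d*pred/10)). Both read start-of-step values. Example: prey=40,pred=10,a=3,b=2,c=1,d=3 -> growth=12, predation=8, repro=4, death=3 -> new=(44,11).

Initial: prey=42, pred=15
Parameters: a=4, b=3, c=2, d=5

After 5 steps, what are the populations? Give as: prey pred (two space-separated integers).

Step 1: prey: 42+16-18=40; pred: 15+12-7=20
Step 2: prey: 40+16-24=32; pred: 20+16-10=26
Step 3: prey: 32+12-24=20; pred: 26+16-13=29
Step 4: prey: 20+8-17=11; pred: 29+11-14=26
Step 5: prey: 11+4-8=7; pred: 26+5-13=18

Answer: 7 18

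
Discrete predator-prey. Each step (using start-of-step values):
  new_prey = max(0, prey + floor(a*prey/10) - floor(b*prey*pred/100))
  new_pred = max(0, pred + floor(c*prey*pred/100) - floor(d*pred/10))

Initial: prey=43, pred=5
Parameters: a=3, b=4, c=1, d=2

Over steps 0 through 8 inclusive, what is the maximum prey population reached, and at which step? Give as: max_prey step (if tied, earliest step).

Step 1: prey: 43+12-8=47; pred: 5+2-1=6
Step 2: prey: 47+14-11=50; pred: 6+2-1=7
Step 3: prey: 50+15-14=51; pred: 7+3-1=9
Step 4: prey: 51+15-18=48; pred: 9+4-1=12
Step 5: prey: 48+14-23=39; pred: 12+5-2=15
Step 6: prey: 39+11-23=27; pred: 15+5-3=17
Step 7: prey: 27+8-18=17; pred: 17+4-3=18
Step 8: prey: 17+5-12=10; pred: 18+3-3=18
Max prey = 51 at step 3

Answer: 51 3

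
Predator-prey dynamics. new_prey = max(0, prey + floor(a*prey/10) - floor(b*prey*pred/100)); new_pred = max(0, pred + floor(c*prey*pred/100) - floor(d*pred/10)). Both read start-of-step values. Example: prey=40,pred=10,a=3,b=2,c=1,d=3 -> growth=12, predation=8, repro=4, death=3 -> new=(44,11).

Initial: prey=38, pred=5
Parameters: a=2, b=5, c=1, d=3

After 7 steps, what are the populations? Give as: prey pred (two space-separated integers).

Answer: 26 5

Derivation:
Step 1: prey: 38+7-9=36; pred: 5+1-1=5
Step 2: prey: 36+7-9=34; pred: 5+1-1=5
Step 3: prey: 34+6-8=32; pred: 5+1-1=5
Step 4: prey: 32+6-8=30; pred: 5+1-1=5
Step 5: prey: 30+6-7=29; pred: 5+1-1=5
Step 6: prey: 29+5-7=27; pred: 5+1-1=5
Step 7: prey: 27+5-6=26; pred: 5+1-1=5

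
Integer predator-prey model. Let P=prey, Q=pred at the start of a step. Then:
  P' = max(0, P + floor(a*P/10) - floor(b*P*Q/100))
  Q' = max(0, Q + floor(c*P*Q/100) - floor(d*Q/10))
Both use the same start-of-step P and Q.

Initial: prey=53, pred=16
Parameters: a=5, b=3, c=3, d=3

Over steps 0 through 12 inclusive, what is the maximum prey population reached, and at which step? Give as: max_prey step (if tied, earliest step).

Answer: 54 1

Derivation:
Step 1: prey: 53+26-25=54; pred: 16+25-4=37
Step 2: prey: 54+27-59=22; pred: 37+59-11=85
Step 3: prey: 22+11-56=0; pred: 85+56-25=116
Step 4: prey: 0+0-0=0; pred: 116+0-34=82
Step 5: prey: 0+0-0=0; pred: 82+0-24=58
Step 6: prey: 0+0-0=0; pred: 58+0-17=41
Step 7: prey: 0+0-0=0; pred: 41+0-12=29
Step 8: prey: 0+0-0=0; pred: 29+0-8=21
Step 9: prey: 0+0-0=0; pred: 21+0-6=15
Step 10: prey: 0+0-0=0; pred: 15+0-4=11
Step 11: prey: 0+0-0=0; pred: 11+0-3=8
Step 12: prey: 0+0-0=0; pred: 8+0-2=6
Max prey = 54 at step 1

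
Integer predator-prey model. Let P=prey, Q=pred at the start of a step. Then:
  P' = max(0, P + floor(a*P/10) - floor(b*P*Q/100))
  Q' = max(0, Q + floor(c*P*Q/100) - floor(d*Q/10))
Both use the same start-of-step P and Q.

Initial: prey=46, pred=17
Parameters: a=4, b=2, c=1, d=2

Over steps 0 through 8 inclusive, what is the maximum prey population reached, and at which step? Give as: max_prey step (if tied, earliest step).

Step 1: prey: 46+18-15=49; pred: 17+7-3=21
Step 2: prey: 49+19-20=48; pred: 21+10-4=27
Step 3: prey: 48+19-25=42; pred: 27+12-5=34
Step 4: prey: 42+16-28=30; pred: 34+14-6=42
Step 5: prey: 30+12-25=17; pred: 42+12-8=46
Step 6: prey: 17+6-15=8; pred: 46+7-9=44
Step 7: prey: 8+3-7=4; pred: 44+3-8=39
Step 8: prey: 4+1-3=2; pred: 39+1-7=33
Max prey = 49 at step 1

Answer: 49 1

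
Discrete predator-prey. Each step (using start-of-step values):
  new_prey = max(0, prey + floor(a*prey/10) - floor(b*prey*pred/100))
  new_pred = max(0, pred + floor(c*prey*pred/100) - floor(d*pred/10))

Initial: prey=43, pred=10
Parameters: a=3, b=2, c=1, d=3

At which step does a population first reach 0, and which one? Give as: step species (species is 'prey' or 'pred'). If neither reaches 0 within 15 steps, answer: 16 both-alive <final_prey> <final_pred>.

Step 1: prey: 43+12-8=47; pred: 10+4-3=11
Step 2: prey: 47+14-10=51; pred: 11+5-3=13
Step 3: prey: 51+15-13=53; pred: 13+6-3=16
Step 4: prey: 53+15-16=52; pred: 16+8-4=20
Step 5: prey: 52+15-20=47; pred: 20+10-6=24
Step 6: prey: 47+14-22=39; pred: 24+11-7=28
Step 7: prey: 39+11-21=29; pred: 28+10-8=30
Step 8: prey: 29+8-17=20; pred: 30+8-9=29
Step 9: prey: 20+6-11=15; pred: 29+5-8=26
Step 10: prey: 15+4-7=12; pred: 26+3-7=22
Step 11: prey: 12+3-5=10; pred: 22+2-6=18
Step 12: prey: 10+3-3=10; pred: 18+1-5=14
Step 13: prey: 10+3-2=11; pred: 14+1-4=11
Step 14: prey: 11+3-2=12; pred: 11+1-3=9
Step 15: prey: 12+3-2=13; pred: 9+1-2=8
No extinction within 15 steps

Answer: 16 both-alive 13 8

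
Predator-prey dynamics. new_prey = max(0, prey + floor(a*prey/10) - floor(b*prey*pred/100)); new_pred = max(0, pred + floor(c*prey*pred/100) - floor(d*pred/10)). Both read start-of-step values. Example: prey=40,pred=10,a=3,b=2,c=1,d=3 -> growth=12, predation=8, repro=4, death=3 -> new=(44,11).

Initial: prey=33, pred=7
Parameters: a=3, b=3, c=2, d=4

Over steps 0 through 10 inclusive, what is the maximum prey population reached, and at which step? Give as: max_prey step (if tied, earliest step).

Answer: 37 2

Derivation:
Step 1: prey: 33+9-6=36; pred: 7+4-2=9
Step 2: prey: 36+10-9=37; pred: 9+6-3=12
Step 3: prey: 37+11-13=35; pred: 12+8-4=16
Step 4: prey: 35+10-16=29; pred: 16+11-6=21
Step 5: prey: 29+8-18=19; pred: 21+12-8=25
Step 6: prey: 19+5-14=10; pred: 25+9-10=24
Step 7: prey: 10+3-7=6; pred: 24+4-9=19
Step 8: prey: 6+1-3=4; pred: 19+2-7=14
Step 9: prey: 4+1-1=4; pred: 14+1-5=10
Step 10: prey: 4+1-1=4; pred: 10+0-4=6
Max prey = 37 at step 2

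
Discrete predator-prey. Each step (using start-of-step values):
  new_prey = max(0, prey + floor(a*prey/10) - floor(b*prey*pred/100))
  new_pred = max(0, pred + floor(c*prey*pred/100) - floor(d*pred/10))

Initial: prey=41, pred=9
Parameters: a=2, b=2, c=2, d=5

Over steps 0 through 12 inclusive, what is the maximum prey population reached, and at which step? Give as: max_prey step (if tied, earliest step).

Answer: 42 1

Derivation:
Step 1: prey: 41+8-7=42; pred: 9+7-4=12
Step 2: prey: 42+8-10=40; pred: 12+10-6=16
Step 3: prey: 40+8-12=36; pred: 16+12-8=20
Step 4: prey: 36+7-14=29; pred: 20+14-10=24
Step 5: prey: 29+5-13=21; pred: 24+13-12=25
Step 6: prey: 21+4-10=15; pred: 25+10-12=23
Step 7: prey: 15+3-6=12; pred: 23+6-11=18
Step 8: prey: 12+2-4=10; pred: 18+4-9=13
Step 9: prey: 10+2-2=10; pred: 13+2-6=9
Step 10: prey: 10+2-1=11; pred: 9+1-4=6
Step 11: prey: 11+2-1=12; pred: 6+1-3=4
Step 12: prey: 12+2-0=14; pred: 4+0-2=2
Max prey = 42 at step 1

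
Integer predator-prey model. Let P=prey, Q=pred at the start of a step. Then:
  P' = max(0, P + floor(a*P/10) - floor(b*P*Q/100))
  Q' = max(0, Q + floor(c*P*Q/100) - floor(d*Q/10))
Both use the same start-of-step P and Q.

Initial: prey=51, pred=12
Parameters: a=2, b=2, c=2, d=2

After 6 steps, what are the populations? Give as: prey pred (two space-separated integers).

Step 1: prey: 51+10-12=49; pred: 12+12-2=22
Step 2: prey: 49+9-21=37; pred: 22+21-4=39
Step 3: prey: 37+7-28=16; pred: 39+28-7=60
Step 4: prey: 16+3-19=0; pred: 60+19-12=67
Step 5: prey: 0+0-0=0; pred: 67+0-13=54
Step 6: prey: 0+0-0=0; pred: 54+0-10=44

Answer: 0 44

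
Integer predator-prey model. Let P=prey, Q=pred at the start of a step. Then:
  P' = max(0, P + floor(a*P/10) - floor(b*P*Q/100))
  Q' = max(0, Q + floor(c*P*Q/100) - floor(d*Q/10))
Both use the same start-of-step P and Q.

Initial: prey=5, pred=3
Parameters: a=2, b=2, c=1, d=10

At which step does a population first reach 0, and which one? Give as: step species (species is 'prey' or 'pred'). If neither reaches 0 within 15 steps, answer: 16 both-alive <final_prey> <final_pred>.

Answer: 1 pred

Derivation:
Step 1: prey: 5+1-0=6; pred: 3+0-3=0
First extinction: pred at step 1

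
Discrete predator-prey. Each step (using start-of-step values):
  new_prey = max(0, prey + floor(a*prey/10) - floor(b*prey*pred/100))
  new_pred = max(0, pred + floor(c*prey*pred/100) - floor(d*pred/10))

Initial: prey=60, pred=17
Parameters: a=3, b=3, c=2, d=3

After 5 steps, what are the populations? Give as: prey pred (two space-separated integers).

Answer: 0 27

Derivation:
Step 1: prey: 60+18-30=48; pred: 17+20-5=32
Step 2: prey: 48+14-46=16; pred: 32+30-9=53
Step 3: prey: 16+4-25=0; pred: 53+16-15=54
Step 4: prey: 0+0-0=0; pred: 54+0-16=38
Step 5: prey: 0+0-0=0; pred: 38+0-11=27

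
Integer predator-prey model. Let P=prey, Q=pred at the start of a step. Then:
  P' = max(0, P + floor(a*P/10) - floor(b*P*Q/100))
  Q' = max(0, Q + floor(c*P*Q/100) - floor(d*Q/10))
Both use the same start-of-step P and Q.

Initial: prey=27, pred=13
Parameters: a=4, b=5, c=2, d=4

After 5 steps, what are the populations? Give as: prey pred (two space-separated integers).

Step 1: prey: 27+10-17=20; pred: 13+7-5=15
Step 2: prey: 20+8-15=13; pred: 15+6-6=15
Step 3: prey: 13+5-9=9; pred: 15+3-6=12
Step 4: prey: 9+3-5=7; pred: 12+2-4=10
Step 5: prey: 7+2-3=6; pred: 10+1-4=7

Answer: 6 7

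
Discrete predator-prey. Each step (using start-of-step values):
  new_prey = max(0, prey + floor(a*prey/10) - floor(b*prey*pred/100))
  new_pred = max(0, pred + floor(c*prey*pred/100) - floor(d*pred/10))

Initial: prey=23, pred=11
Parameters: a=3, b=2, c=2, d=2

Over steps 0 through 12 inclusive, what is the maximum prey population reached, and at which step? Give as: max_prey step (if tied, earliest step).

Step 1: prey: 23+6-5=24; pred: 11+5-2=14
Step 2: prey: 24+7-6=25; pred: 14+6-2=18
Step 3: prey: 25+7-9=23; pred: 18+9-3=24
Step 4: prey: 23+6-11=18; pred: 24+11-4=31
Step 5: prey: 18+5-11=12; pred: 31+11-6=36
Step 6: prey: 12+3-8=7; pred: 36+8-7=37
Step 7: prey: 7+2-5=4; pred: 37+5-7=35
Step 8: prey: 4+1-2=3; pred: 35+2-7=30
Step 9: prey: 3+0-1=2; pred: 30+1-6=25
Step 10: prey: 2+0-1=1; pred: 25+1-5=21
Step 11: prey: 1+0-0=1; pred: 21+0-4=17
Step 12: prey: 1+0-0=1; pred: 17+0-3=14
Max prey = 25 at step 2

Answer: 25 2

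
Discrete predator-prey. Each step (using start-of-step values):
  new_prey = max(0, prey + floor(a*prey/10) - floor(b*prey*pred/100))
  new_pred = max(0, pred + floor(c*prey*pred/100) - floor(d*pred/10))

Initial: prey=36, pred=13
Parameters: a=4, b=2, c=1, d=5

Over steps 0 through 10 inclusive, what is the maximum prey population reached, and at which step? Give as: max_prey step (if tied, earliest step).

Step 1: prey: 36+14-9=41; pred: 13+4-6=11
Step 2: prey: 41+16-9=48; pred: 11+4-5=10
Step 3: prey: 48+19-9=58; pred: 10+4-5=9
Step 4: prey: 58+23-10=71; pred: 9+5-4=10
Step 5: prey: 71+28-14=85; pred: 10+7-5=12
Step 6: prey: 85+34-20=99; pred: 12+10-6=16
Step 7: prey: 99+39-31=107; pred: 16+15-8=23
Step 8: prey: 107+42-49=100; pred: 23+24-11=36
Step 9: prey: 100+40-72=68; pred: 36+36-18=54
Step 10: prey: 68+27-73=22; pred: 54+36-27=63
Max prey = 107 at step 7

Answer: 107 7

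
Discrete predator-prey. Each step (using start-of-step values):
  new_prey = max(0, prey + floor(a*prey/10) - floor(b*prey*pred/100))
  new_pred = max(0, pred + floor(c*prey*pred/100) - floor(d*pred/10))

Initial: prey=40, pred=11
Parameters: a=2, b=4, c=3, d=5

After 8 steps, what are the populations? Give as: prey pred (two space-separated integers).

Step 1: prey: 40+8-17=31; pred: 11+13-5=19
Step 2: prey: 31+6-23=14; pred: 19+17-9=27
Step 3: prey: 14+2-15=1; pred: 27+11-13=25
Step 4: prey: 1+0-1=0; pred: 25+0-12=13
Step 5: prey: 0+0-0=0; pred: 13+0-6=7
Step 6: prey: 0+0-0=0; pred: 7+0-3=4
Step 7: prey: 0+0-0=0; pred: 4+0-2=2
Step 8: prey: 0+0-0=0; pred: 2+0-1=1

Answer: 0 1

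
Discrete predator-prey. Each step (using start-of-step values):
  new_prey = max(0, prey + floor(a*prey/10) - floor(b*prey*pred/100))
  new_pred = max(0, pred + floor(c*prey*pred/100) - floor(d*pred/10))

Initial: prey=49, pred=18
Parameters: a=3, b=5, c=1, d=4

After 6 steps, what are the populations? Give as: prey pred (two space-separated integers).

Answer: 2 3

Derivation:
Step 1: prey: 49+14-44=19; pred: 18+8-7=19
Step 2: prey: 19+5-18=6; pred: 19+3-7=15
Step 3: prey: 6+1-4=3; pred: 15+0-6=9
Step 4: prey: 3+0-1=2; pred: 9+0-3=6
Step 5: prey: 2+0-0=2; pred: 6+0-2=4
Step 6: prey: 2+0-0=2; pred: 4+0-1=3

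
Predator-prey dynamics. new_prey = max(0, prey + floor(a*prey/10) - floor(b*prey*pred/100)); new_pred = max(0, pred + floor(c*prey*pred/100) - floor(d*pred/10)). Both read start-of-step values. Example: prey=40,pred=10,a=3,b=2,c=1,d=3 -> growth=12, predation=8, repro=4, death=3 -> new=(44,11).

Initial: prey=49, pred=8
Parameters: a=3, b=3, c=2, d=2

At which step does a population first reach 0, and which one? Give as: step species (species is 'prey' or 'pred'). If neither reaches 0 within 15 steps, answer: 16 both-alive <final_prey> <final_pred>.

Answer: 4 prey

Derivation:
Step 1: prey: 49+14-11=52; pred: 8+7-1=14
Step 2: prey: 52+15-21=46; pred: 14+14-2=26
Step 3: prey: 46+13-35=24; pred: 26+23-5=44
Step 4: prey: 24+7-31=0; pred: 44+21-8=57
First extinction: prey at step 4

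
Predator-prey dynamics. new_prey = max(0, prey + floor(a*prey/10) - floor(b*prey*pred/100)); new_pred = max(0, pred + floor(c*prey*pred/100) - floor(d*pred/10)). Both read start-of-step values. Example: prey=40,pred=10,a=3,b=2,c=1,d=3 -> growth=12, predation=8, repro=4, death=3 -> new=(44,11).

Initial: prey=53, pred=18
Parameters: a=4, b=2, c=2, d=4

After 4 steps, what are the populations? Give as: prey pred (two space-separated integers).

Step 1: prey: 53+21-19=55; pred: 18+19-7=30
Step 2: prey: 55+22-33=44; pred: 30+33-12=51
Step 3: prey: 44+17-44=17; pred: 51+44-20=75
Step 4: prey: 17+6-25=0; pred: 75+25-30=70

Answer: 0 70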